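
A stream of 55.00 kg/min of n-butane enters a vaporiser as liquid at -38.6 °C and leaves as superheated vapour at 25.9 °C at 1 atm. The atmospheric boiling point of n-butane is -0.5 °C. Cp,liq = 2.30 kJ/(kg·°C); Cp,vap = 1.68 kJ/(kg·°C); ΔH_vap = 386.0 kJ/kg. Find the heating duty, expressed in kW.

liquid -38.6→-0.5 °C: 87.63 kJ/kg
vaporisation at -0.5 °C: 386 kJ/kg
vapour -0.5→25.9 °C: 44.352 kJ/kg
Δh = 87.63 + 386 + 44.352 = 517.98 kJ/kg
Q = ṁ·Δh = 55.00 kg/min × 517.98 kJ/kg = 28489 kJ/min
|Q| = 474.82 kW

Q = 475 kW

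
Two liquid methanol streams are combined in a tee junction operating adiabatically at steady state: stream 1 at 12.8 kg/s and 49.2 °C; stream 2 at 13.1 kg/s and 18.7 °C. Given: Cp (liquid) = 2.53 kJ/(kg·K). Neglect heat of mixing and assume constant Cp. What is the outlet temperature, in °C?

T_out = 33.8 °C

No heat crosses the boundary, so H_out = H_in.
T_out = Σ ṁᵢCp,ᵢTᵢ / Σ ṁᵢCp,ᵢ
      = 2213.1 / 65.527 = 33.773 °C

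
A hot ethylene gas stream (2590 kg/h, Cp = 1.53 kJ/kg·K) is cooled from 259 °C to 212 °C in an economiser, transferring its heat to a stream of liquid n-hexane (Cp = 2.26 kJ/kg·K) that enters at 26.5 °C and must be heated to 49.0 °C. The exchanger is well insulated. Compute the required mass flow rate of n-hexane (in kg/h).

Heat released by hot stream: Q = 2590 × 1.53 × (259 − 212) = 186250 kJ/h
Energy balance on cold side (adiabatic exchanger): Q = ṁ_c·Cp_c·(T_c,out − T_c,in)
ṁ_c = 186250 / [2.26 × (49.0 − 26.5)] = 3662.7 kg/h

ṁ_c = 3660 kg/h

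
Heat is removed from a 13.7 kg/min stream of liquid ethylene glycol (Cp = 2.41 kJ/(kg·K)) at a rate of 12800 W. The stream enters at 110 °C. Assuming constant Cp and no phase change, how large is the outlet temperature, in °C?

Q = 12800 W = 768 kJ/min
ΔT = Q/(ṁ·Cp) = 768/(13.7×2.41) = 23.261 K
T_out = 110 − 23.261 = 86.739 °C

T_out = 86.7 °C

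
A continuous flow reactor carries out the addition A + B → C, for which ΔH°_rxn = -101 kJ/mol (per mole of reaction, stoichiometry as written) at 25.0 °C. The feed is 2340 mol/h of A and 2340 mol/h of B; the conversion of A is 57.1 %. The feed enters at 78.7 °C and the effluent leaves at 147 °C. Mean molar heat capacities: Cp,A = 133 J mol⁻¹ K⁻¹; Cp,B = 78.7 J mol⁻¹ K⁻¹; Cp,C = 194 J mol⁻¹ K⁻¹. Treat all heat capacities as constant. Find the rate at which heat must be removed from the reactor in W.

Q_out = 28900 W

Extent of reaction ξ = 0.571 × 2340 = 1336.1 mol/h
Reaction term: ξ·ΔH°_rxn = 1336.1 × -101 = -134950 kJ/h
Sensible, feed 78.7→25 °C: -26602 kJ/h
Outlet flows (mol/h): A 1003.9, B 1003.9, C 1336.1
Sensible, products 25→147 °C: 57551 kJ/h
Q = ΔH = -104000 kJ/h = -28.889 kW
Heat removed = 28889 W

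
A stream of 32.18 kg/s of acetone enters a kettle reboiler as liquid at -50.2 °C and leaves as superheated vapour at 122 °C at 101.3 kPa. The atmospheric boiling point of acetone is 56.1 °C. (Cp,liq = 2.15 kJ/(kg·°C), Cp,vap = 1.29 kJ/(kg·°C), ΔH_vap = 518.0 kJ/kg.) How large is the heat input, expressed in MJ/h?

Q = 96300 MJ/h

liquid -50.2→56.1 °C: 228.55 kJ/kg
vaporisation at 56.1 °C: 518 kJ/kg
vapour 56.1→122 °C: 85.011 kJ/kg
Δh = 228.55 + 518 + 85.011 = 831.56 kJ/kg
Q = ṁ·Δh = 32.18 kg/s × 831.56 kJ/kg = 26759 kJ/s
|Q| = 26759 kW = 96334 MJ/h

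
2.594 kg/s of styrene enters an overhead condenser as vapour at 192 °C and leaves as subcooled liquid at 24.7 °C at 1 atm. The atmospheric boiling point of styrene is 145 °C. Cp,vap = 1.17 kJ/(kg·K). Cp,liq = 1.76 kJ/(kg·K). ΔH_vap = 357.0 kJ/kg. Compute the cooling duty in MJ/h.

vapour 192→145 °C: -54.99 kJ/kg
condensation at 145 °C: -357 kJ/kg
liquid 145→24.7 °C: -211.73 kJ/kg
Δh = -54.99 + -357 + -211.73 = -623.72 kJ/kg
Q = ṁ·Δh = 2.594 kg/s × -623.72 kJ/kg = -1617.9 kJ/s
|Q| = 1617.9 kW = 5824.5 MJ/h

Q_c = 5820 MJ/h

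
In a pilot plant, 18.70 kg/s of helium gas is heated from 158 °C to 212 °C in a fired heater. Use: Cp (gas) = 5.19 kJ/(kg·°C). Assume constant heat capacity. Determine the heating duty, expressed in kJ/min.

Q = 314000 kJ/min

Q = ṁ·Cp·ΔT = 18.70 × 5.19 × (212 − 158) = 5240.9 kJ/s
Heating duty = 314450 kJ/min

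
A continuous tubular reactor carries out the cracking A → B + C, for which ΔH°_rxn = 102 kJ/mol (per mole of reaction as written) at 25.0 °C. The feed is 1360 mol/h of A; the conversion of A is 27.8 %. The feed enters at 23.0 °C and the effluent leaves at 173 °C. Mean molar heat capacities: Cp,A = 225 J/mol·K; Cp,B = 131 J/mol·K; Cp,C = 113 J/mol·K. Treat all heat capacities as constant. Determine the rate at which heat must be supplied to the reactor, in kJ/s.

Extent of reaction ξ = 0.278 × 1360 = 378.08 mol/h
Reaction term: ξ·ΔH°_rxn = 378.08 × 102 = 38564 kJ/h
Sensible, feed 23.0→25 °C: 612 kJ/h
Outlet flows (mol/h): A 981.92, B 378.08, C 378.08
Sensible, products 25→173 °C: 46351 kJ/h
Q = ΔH = 85527 kJ/h = 23.758 kW
Heat supplied = 23.758 kJ/s

Q_in = 23.8 kJ/s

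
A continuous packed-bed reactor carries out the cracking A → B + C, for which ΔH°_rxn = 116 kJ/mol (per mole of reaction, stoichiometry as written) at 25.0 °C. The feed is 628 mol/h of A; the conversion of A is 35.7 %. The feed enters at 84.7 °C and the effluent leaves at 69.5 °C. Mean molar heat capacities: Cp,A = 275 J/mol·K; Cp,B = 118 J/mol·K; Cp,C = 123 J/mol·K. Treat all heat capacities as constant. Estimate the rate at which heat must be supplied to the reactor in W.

Q_in = 6400 W

Extent of reaction ξ = 0.357 × 628 = 224.2 mol/h
Reaction term: ξ·ΔH°_rxn = 224.2 × 116 = 26007 kJ/h
Sensible, feed 84.7→25 °C: -10310 kJ/h
Outlet flows (mol/h): A 403.8, B 224.2, C 224.2
Sensible, products 25→69.5 °C: 7345.9 kJ/h
Q = ΔH = 23042 kJ/h = 6.4007 kW
Heat supplied = 6400.7 W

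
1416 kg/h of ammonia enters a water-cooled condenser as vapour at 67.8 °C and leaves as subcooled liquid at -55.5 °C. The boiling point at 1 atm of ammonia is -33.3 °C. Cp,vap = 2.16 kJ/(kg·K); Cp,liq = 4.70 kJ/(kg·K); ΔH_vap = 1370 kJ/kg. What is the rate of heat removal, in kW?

vapour 67.8→-33.3 °C: -218.38 kJ/kg
condensation at -33.3 °C: -1370 kJ/kg
liquid -33.3→-55.5 °C: -104.34 kJ/kg
Δh = -218.38 + -1370 + -104.34 = -1692.7 kJ/kg
Q = ṁ·Δh = 1416 kg/h × -1692.7 kJ/kg = -2.3969e+06 kJ/h
|Q| = 665.8 kW

Q_c = 666 kW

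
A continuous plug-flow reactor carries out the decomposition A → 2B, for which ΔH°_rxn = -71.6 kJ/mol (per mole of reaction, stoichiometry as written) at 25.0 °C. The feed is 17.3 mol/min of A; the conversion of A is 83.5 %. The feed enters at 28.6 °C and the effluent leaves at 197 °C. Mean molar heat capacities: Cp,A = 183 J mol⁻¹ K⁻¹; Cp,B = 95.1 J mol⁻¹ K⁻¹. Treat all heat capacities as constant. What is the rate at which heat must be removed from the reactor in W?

Q_out = 8050 W

Extent of reaction ξ = 0.835 × 17.3 = 14.445 mol/min
Reaction term: ξ·ΔH°_rxn = 14.445 × -71.6 = -1034.3 kJ/min
Sensible, feed 28.6→25 °C: -11.397 kJ/min
Outlet flows (mol/min): A 2.8545, B 28.891
Sensible, products 25→197 °C: 562.42 kJ/min
Q = ΔH = -483.27 kJ/min = -8.0545 kW
Heat removed = 8054.5 W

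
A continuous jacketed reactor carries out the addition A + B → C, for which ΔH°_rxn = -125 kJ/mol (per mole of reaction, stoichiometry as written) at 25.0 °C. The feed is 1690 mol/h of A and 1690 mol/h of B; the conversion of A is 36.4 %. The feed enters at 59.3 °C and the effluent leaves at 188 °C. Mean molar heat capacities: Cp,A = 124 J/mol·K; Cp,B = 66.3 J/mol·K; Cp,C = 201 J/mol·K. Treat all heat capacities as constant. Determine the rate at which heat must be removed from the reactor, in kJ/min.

Extent of reaction ξ = 0.364 × 1690 = 615.16 mol/h
Reaction term: ξ·ΔH°_rxn = 615.16 × -125 = -76895 kJ/h
Sensible, feed 59.3→25 °C: -11031 kJ/h
Outlet flows (mol/h): A 1074.8, B 1074.8, C 615.16
Sensible, products 25→188 °C: 53495 kJ/h
Q = ΔH = -34431 kJ/h = -9.5642 kW
Heat removed = 573.85 kJ/min

Q_out = 574 kJ/min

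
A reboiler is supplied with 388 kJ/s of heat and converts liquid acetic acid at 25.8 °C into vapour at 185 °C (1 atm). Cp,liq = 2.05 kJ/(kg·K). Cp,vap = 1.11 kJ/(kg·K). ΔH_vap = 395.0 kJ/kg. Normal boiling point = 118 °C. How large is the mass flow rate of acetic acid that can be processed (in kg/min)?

ṁ = 35.4 kg/min

Δh = 2.05×(118−25.8) + 395.0 + 1.11×(185−118) = 658.38 kJ/kg
Q = 388 kJ/s = 388 kJ/s = 23280 kJ/min
ṁ = Q/Δh = 23280 / 658.38 = 35.36 kg/min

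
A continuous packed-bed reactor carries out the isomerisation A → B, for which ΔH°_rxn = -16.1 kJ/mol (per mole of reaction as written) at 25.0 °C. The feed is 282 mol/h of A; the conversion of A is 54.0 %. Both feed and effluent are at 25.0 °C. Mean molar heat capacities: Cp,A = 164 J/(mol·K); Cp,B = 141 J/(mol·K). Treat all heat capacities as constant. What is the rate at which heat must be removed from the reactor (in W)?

Q_out = 681 W

Extent of reaction ξ = 0.540 × 282 = 152.28 mol/h
Reaction term: ξ·ΔH°_rxn = 152.28 × -16.1 = -2451.7 kJ/h
Q = ΔH = -2451.7 kJ/h = -0.68103 kW
Heat removed = 681.03 W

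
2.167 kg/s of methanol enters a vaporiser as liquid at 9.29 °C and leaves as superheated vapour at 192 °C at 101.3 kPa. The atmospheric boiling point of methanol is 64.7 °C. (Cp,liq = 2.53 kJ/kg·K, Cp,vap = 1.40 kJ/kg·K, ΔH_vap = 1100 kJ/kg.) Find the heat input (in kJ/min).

liquid 9.29→64.7 °C: 140.19 kJ/kg
vaporisation at 64.7 °C: 1100 kJ/kg
vapour 64.7→192 °C: 178.22 kJ/kg
Δh = 140.19 + 1100 + 178.22 = 1418.4 kJ/kg
Q = ṁ·Δh = 2.167 kg/s × 1418.4 kJ/kg = 3073.7 kJ/s
|Q| = 3073.7 kW = 184420 kJ/min

Q = 184000 kJ/min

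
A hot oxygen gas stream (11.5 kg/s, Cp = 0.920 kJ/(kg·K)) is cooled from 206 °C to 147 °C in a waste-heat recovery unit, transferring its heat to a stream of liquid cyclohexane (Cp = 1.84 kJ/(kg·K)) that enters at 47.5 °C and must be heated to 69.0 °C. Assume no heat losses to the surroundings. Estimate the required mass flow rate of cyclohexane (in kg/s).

ṁ_c = 15.8 kg/s

Heat released by hot stream: Q = 11.5 × 0.920 × (206 − 147) = 624.22 kJ/s
Energy balance on cold side (adiabatic exchanger): Q = ṁ_c·Cp_c·(T_c,out − T_c,in)
ṁ_c = 624.22 / [1.84 × (69.0 − 47.5)] = 15.779 kg/s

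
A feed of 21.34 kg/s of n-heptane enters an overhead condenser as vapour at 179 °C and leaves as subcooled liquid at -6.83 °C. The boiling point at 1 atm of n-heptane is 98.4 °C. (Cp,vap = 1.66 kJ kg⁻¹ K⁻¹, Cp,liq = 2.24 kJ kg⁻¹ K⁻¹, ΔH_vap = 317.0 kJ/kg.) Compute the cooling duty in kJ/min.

vapour 179→98.4 °C: -133.8 kJ/kg
condensation at 98.4 °C: -317 kJ/kg
liquid 98.4→-6.83 °C: -235.72 kJ/kg
Δh = -133.8 + -317 + -235.72 = -686.51 kJ/kg
Q = ṁ·Δh = 21.34 kg/s × -686.51 kJ/kg = -14650 kJ/s
|Q| = 14650 kW = 879010 kJ/min

Q_c = 879000 kJ/min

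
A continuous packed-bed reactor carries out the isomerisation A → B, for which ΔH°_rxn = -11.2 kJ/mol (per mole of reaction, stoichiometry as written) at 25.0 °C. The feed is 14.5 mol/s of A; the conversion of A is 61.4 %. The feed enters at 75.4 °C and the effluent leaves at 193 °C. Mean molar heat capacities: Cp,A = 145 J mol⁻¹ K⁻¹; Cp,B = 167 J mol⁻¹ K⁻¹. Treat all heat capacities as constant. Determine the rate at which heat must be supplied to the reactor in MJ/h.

Q_in = 650 MJ/h

Extent of reaction ξ = 0.614 × 14.5 = 8.903 mol/s
Reaction term: ξ·ΔH°_rxn = 8.903 × -11.2 = -99.714 kJ/s
Sensible, feed 75.4→25 °C: -105.97 kJ/s
Outlet flows (mol/s): A 5.597, B 8.903
Sensible, products 25→193 °C: 386.13 kJ/s
Q = ΔH = 180.45 kJ/s = 180.45 kW
Heat supplied = 649.61 MJ/h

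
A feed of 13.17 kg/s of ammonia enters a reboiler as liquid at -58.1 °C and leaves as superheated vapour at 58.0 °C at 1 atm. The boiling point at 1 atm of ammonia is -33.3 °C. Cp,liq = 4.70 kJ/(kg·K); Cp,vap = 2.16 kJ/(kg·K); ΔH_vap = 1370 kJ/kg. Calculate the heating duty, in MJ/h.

liquid -58.1→-33.3 °C: 116.56 kJ/kg
vaporisation at -33.3 °C: 1370 kJ/kg
vapour -33.3→58.0 °C: 197.21 kJ/kg
Δh = 116.56 + 1370 + 197.21 = 1683.8 kJ/kg
Q = ṁ·Δh = 13.17 kg/s × 1683.8 kJ/kg = 22175 kJ/s
|Q| = 22175 kW = 79831 MJ/h

Q = 79800 MJ/h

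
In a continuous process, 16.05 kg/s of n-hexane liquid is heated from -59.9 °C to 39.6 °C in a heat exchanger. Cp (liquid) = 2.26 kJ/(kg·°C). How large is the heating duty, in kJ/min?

Q = 217000 kJ/min

Q = ṁ·Cp·ΔT = 16.05 × 2.26 × (39.6 − -59.9) = 3609.2 kJ/s
Heating duty = 216550 kJ/min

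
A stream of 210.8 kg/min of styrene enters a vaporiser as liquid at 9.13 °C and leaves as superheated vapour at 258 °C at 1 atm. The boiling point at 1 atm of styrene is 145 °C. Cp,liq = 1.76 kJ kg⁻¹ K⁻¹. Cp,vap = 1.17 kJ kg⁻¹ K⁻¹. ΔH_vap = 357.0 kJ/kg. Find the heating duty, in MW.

Q = 2.56 MW

liquid 9.13→145 °C: 239.13 kJ/kg
vaporisation at 145 °C: 357 kJ/kg
vapour 145→258 °C: 132.21 kJ/kg
Δh = 239.13 + 357 + 132.21 = 728.34 kJ/kg
Q = ṁ·Δh = 210.8 kg/min × 728.34 kJ/kg = 153530 kJ/min
|Q| = 2558.9 kW = 2.5589 MW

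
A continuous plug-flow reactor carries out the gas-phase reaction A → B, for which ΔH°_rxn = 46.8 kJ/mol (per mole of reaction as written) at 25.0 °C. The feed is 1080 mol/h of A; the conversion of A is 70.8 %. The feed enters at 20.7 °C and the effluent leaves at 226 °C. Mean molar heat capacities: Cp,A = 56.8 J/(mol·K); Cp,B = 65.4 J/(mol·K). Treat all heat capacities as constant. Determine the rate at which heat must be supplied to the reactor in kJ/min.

Extent of reaction ξ = 0.708 × 1080 = 764.64 mol/h
Reaction term: ξ·ΔH°_rxn = 764.64 × 46.8 = 35785 kJ/h
Sensible, feed 20.7→25 °C: 263.78 kJ/h
Outlet flows (mol/h): A 315.36, B 764.64
Sensible, products 25→226 °C: 13652 kJ/h
Q = ΔH = 49701 kJ/h = 13.806 kW
Heat supplied = 828.35 kJ/min

Q_in = 828 kJ/min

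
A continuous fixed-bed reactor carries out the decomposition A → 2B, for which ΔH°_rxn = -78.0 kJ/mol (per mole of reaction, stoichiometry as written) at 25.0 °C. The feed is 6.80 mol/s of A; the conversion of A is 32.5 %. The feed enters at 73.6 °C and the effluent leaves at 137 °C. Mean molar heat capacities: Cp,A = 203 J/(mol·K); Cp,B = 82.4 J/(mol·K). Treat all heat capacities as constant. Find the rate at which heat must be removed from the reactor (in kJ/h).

Extent of reaction ξ = 0.325 × 6.80 = 2.21 mol/s
Reaction term: ξ·ΔH°_rxn = 2.21 × -78.0 = -172.38 kJ/s
Sensible, feed 73.6→25 °C: -67.087 kJ/s
Outlet flows (mol/s): A 4.59, B 4.42
Sensible, products 25→137 °C: 145.15 kJ/s
Q = ΔH = -94.318 kJ/s = -94.318 kW
Heat removed = 339540 kJ/h

Q_out = 340000 kJ/h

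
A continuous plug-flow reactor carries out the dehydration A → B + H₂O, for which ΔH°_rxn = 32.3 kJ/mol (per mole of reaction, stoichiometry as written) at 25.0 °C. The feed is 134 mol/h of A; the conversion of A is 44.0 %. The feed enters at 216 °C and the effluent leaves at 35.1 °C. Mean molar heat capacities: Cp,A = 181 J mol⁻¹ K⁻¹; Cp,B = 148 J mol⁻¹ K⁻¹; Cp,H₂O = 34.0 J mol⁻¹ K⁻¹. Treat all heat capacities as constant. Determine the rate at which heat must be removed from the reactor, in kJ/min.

Extent of reaction ξ = 0.440 × 134 = 58.96 mol/h
Reaction term: ξ·ΔH°_rxn = 58.96 × 32.3 = 1904.4 kJ/h
Sensible, feed 216→25 °C: -4632.5 kJ/h
Outlet flows (mol/h): A 75.04, B 58.96, H₂O 58.96
Sensible, products 25→35.1 °C: 245.56 kJ/h
Q = ΔH = -2482.5 kJ/h = -0.6896 kW
Heat removed = 41.376 kJ/min

Q_out = 41.4 kJ/min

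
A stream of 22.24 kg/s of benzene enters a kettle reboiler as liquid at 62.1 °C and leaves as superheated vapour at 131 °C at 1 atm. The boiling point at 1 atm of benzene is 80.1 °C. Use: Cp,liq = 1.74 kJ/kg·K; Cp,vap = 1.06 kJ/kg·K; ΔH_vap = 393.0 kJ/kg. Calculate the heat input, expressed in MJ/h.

Q = 38300 MJ/h

liquid 62.1→80.1 °C: 31.32 kJ/kg
vaporisation at 80.1 °C: 393 kJ/kg
vapour 80.1→131 °C: 53.954 kJ/kg
Δh = 31.32 + 393 + 53.954 = 478.27 kJ/kg
Q = ṁ·Δh = 22.24 kg/s × 478.27 kJ/kg = 10637 kJ/s
|Q| = 10637 kW = 38293 MJ/h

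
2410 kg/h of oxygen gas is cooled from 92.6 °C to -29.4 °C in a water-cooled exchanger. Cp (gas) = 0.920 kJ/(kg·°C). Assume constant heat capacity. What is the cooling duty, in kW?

Q = ṁ·Cp·ΔT = 2410 × 0.920 × (-29.4 − 92.6) = -270500 kJ/h
Converting: 270500 / 3600 s = 75.138 kW

Q_c = 75.1 kW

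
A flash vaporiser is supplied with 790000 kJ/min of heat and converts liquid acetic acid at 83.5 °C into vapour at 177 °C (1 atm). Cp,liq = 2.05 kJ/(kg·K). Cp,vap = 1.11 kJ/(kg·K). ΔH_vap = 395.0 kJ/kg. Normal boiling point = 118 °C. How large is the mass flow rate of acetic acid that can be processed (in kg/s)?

ṁ = 24.8 kg/s

Δh = 2.05×(118−83.5) + 395.0 + 1.11×(177−118) = 531.22 kJ/kg
Q = 790000 kJ/min = 13167 kJ/s = 13167 kJ/s
ṁ = Q/Δh = 13167 / 531.22 = 24.786 kg/s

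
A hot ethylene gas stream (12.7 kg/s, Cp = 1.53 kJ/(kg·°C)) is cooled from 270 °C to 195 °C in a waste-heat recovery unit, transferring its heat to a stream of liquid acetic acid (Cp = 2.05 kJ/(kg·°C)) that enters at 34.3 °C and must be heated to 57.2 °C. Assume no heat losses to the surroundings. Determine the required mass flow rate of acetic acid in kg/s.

ṁ_c = 31.0 kg/s

Heat released by hot stream: Q = 12.7 × 1.53 × (270 − 195) = 1457.3 kJ/s
Energy balance on cold side (adiabatic exchanger): Q = ṁ_c·Cp_c·(T_c,out − T_c,in)
ṁ_c = 1457.3 / [2.05 × (57.2 − 34.3)] = 31.043 kg/s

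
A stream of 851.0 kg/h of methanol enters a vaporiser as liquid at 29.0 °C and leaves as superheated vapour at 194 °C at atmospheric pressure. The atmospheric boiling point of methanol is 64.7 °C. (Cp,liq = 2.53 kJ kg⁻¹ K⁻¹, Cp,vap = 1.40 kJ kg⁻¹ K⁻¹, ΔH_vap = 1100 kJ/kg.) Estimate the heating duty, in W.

liquid 29.0→64.7 °C: 90.321 kJ/kg
vaporisation at 64.7 °C: 1100 kJ/kg
vapour 64.7→194 °C: 181.02 kJ/kg
Δh = 90.321 + 1100 + 181.02 = 1371.3 kJ/kg
Q = ṁ·Δh = 851.0 kg/h × 1371.3 kJ/kg = 1.167e+06 kJ/h
|Q| = 324.17 kW = 324170 W

Q = 324000 W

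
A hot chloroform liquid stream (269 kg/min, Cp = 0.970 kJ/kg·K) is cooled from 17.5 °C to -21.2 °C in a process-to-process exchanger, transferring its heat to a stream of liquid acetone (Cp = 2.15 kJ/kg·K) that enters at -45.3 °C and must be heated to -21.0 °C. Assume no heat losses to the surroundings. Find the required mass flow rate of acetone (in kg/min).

ṁ_c = 193 kg/min

Heat released by hot stream: Q = 269 × 0.970 × (17.5 − -21.2) = 10098 kJ/min
Energy balance on cold side (adiabatic exchanger): Q = ṁ_c·Cp_c·(T_c,out − T_c,in)
ṁ_c = 10098 / [2.15 × (-21.0 − -45.3)] = 193.28 kg/min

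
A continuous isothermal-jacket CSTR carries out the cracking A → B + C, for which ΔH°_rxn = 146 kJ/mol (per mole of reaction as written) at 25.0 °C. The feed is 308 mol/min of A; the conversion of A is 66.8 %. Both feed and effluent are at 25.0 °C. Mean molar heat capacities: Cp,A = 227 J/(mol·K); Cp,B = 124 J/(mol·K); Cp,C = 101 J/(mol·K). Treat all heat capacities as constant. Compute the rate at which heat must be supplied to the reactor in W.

Extent of reaction ξ = 0.668 × 308 = 205.74 mol/min
Reaction term: ξ·ΔH°_rxn = 205.74 × 146 = 30039 kJ/min
Q = ΔH = 30039 kJ/min = 500.64 kW
Heat supplied = 500640 W

Q_in = 501000 W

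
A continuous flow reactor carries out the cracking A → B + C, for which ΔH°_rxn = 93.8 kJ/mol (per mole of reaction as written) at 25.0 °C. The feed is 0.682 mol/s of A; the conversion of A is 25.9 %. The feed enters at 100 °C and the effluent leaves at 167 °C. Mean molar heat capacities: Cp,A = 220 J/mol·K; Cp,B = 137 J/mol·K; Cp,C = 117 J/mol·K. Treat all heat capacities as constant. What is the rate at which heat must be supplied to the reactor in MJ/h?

Extent of reaction ξ = 0.259 × 0.682 = 0.17664 mol/s
Reaction term: ξ·ΔH°_rxn = 0.17664 × 93.8 = 16.569 kJ/s
Sensible, feed 100→25 °C: -11.253 kJ/s
Outlet flows (mol/s): A 0.50536, B 0.17664, C 0.17664
Sensible, products 25→167 °C: 22.158 kJ/s
Q = ΔH = 27.474 kJ/s = 27.474 kW
Heat supplied = 98.907 MJ/h

Q_in = 98.9 MJ/h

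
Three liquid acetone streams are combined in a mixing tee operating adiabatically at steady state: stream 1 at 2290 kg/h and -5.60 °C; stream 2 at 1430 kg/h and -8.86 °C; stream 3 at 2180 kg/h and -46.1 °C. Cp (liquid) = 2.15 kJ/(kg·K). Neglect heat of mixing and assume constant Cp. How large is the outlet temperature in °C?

T_out = -21.4 °C

No heat crosses the boundary, so H_out = H_in.
Σ ṁᵢCp,ᵢTᵢ = 2290×2.15×-5.60 + 1430×2.15×-8.86 + 2180×2.15×-46.1 = -270880
Σ ṁᵢCp,ᵢ = 2290×2.15 + 1430×2.15 + 2180×2.15 = 12685
T_out = -270880 / 12685 = -21.355 °C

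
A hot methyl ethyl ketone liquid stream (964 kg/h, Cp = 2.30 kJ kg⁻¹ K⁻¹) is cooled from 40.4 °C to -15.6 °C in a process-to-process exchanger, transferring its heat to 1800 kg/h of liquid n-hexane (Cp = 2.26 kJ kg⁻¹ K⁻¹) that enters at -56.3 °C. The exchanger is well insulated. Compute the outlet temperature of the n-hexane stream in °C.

T_c,out = -25.8 °C

Heat released by hot stream: Q = 964 × 2.30 × (40.4 − -15.6) = 124160 kJ/h
Energy balance on cold side (adiabatic exchanger): Q = ṁ_c·Cp_c·(T_c,out − T_c,in)
T_c,out = -56.3 + 124160/(1800 × 2.26) = -25.778 °C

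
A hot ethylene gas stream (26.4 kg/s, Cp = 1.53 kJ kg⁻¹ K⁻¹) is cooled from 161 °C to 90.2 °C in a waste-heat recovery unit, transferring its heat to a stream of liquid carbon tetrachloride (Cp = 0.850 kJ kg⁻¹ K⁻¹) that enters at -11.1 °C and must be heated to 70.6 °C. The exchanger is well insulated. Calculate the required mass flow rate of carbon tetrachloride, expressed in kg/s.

Heat released by hot stream: Q = 26.4 × 1.53 × (161 − 90.2) = 2859.8 kJ/s
Energy balance on cold side (adiabatic exchanger): Q = ṁ_c·Cp_c·(T_c,out − T_c,in)
ṁ_c = 2859.8 / [0.850 × (70.6 − -11.1)] = 41.18 kg/s

ṁ_c = 41.2 kg/s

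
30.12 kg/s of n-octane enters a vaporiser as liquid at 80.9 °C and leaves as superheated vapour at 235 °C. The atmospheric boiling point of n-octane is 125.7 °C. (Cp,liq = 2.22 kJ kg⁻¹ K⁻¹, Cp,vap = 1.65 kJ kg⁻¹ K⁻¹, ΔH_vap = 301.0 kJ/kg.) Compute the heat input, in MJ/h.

Q = 63000 MJ/h

liquid 80.9→125.7 °C: 99.456 kJ/kg
vaporisation at 125.7 °C: 301 kJ/kg
vapour 125.7→235 °C: 180.34 kJ/kg
Δh = 99.456 + 301 + 180.34 = 580.8 kJ/kg
Q = ṁ·Δh = 30.12 kg/s × 580.8 kJ/kg = 17494 kJ/s
|Q| = 17494 kW = 62977 MJ/h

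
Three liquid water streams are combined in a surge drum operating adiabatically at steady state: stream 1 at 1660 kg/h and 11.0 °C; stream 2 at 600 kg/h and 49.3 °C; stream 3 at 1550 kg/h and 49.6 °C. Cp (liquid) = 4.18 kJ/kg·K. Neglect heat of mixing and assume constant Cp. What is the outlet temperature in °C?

T_out = 32.7 °C

Energy balance with Q = 0: Σ ṁᵢCp,ᵢ(T_out − Tᵢ) = 0
Σ ṁᵢCp,ᵢTᵢ = 1660×4.18×11.0 + 600×4.18×49.3 + 1550×4.18×49.6 = 521330
Σ ṁᵢCp,ᵢ = 1660×4.18 + 600×4.18 + 1550×4.18 = 15926
T_out = 521330 / 15926 = 32.735 °C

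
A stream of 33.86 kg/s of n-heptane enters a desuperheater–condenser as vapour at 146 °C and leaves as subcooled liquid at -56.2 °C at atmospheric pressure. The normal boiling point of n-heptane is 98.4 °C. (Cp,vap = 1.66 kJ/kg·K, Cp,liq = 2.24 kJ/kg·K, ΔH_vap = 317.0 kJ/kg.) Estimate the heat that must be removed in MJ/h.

Q_c = 90500 MJ/h

vapour 146→98.4 °C: -79.016 kJ/kg
condensation at 98.4 °C: -317 kJ/kg
liquid 98.4→-56.2 °C: -346.3 kJ/kg
Δh = -79.016 + -317 + -346.3 = -742.32 kJ/kg
Q = ṁ·Δh = 33.86 kg/s × -742.32 kJ/kg = -25135 kJ/s
|Q| = 25135 kW = 90486 MJ/h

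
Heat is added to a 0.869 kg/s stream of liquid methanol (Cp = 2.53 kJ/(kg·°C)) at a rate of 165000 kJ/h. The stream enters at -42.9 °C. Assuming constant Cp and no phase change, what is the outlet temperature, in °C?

Q = 165000 kJ/h = 45.833 kJ/s
ΔT = Q/(ṁ·Cp) = 45.833/(0.869×2.53) = 20.847 K
T_out = -42.9 + 20.847 = -22.053 °C

T_out = -22.1 °C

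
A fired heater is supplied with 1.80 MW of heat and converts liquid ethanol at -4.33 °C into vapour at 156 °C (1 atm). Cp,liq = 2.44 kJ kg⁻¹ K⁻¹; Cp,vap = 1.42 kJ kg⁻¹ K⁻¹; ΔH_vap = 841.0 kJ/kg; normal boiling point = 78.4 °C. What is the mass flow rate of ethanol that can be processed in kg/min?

ṁ = 93.7 kg/min

Δh = 2.44×(78.4−-4.33) + 841.0 + 1.42×(156−78.4) = 1153.1 kJ/kg
Q = 1.80 MW = 1800 kJ/s = 108000 kJ/min
ṁ = Q/Δh = 108000 / 1153.1 = 93.664 kg/min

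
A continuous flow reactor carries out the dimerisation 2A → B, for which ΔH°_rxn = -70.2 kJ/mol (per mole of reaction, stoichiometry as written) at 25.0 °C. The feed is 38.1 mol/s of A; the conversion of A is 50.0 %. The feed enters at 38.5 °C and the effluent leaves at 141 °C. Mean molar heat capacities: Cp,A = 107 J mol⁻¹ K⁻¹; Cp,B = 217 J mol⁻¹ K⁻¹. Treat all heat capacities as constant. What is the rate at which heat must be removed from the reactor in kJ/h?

Q_out = 891000 kJ/h

Extent of reaction ξ = 0.500 × 38.1 / 2 = 9.525 mol/s
Reaction term: ξ·ΔH°_rxn = 9.525 × -70.2 = -668.66 kJ/s
Sensible, feed 38.5→25 °C: -55.035 kJ/s
Outlet flows (mol/s): A 19.05, B 9.525
Sensible, products 25→141 °C: 476.21 kJ/s
Q = ΔH = -247.48 kJ/s = -247.48 kW
Heat removed = 890920 kJ/h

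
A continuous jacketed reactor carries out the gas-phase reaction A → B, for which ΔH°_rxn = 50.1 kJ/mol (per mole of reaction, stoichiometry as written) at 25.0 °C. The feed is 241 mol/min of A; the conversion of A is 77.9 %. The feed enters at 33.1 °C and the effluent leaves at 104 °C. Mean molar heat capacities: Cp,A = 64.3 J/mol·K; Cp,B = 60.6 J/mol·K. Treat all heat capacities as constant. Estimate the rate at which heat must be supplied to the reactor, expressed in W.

Extent of reaction ξ = 0.779 × 241 = 187.74 mol/min
Reaction term: ξ·ΔH°_rxn = 187.74 × 50.1 = 9405.7 kJ/min
Sensible, feed 33.1→25 °C: -125.52 kJ/min
Outlet flows (mol/min): A 53.261, B 187.74
Sensible, products 25→104 °C: 1169.3 kJ/min
Q = ΔH = 10450 kJ/min = 174.16 kW
Heat supplied = 174160 W

Q_in = 174000 W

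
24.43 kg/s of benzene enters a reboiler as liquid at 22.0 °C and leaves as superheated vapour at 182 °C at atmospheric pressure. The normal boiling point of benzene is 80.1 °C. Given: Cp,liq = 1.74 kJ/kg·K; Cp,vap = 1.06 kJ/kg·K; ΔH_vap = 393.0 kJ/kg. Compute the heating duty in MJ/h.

liquid 22.0→80.1 °C: 101.09 kJ/kg
vaporisation at 80.1 °C: 393 kJ/kg
vapour 80.1→182 °C: 108.01 kJ/kg
Δh = 101.09 + 393 + 108.01 = 602.11 kJ/kg
Q = ṁ·Δh = 24.43 kg/s × 602.11 kJ/kg = 14709 kJ/s
|Q| = 14709 kW = 52954 MJ/h

Q = 53000 MJ/h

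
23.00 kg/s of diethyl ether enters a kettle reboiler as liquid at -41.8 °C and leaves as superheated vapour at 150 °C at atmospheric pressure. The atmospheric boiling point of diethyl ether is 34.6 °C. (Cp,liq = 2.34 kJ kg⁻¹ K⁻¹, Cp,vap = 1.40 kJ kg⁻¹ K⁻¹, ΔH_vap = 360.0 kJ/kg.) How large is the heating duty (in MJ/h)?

liquid -41.8→34.6 °C: 178.78 kJ/kg
vaporisation at 34.6 °C: 360 kJ/kg
vapour 34.6→150 °C: 161.56 kJ/kg
Δh = 178.78 + 360 + 161.56 = 700.34 kJ/kg
Q = ṁ·Δh = 23.00 kg/s × 700.34 kJ/kg = 16108 kJ/s
|Q| = 16108 kW = 57988 MJ/h

Q = 58000 MJ/h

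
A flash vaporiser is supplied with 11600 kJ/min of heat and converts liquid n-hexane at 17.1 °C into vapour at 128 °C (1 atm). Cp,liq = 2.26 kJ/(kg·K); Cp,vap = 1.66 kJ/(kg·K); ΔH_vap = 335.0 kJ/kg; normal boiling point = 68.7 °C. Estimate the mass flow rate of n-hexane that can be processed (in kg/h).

Δh = 2.26×(68.7−17.1) + 335.0 + 1.66×(128−68.7) = 550.05 kJ/kg
Q = 11600 kJ/min = 193.33 kJ/s = 696000 kJ/h
ṁ = Q/Δh = 696000 / 550.05 = 1265.3 kg/h

ṁ = 1270 kg/h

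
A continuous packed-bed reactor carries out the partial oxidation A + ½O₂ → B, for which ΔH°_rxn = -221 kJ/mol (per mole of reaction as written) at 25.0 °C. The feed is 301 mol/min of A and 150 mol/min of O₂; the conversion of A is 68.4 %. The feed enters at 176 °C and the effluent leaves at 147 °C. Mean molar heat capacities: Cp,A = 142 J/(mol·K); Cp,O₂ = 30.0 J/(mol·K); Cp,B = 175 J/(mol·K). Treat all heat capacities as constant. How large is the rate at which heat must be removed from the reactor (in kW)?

Q_out = 774 kW

Extent of reaction ξ = 0.684 × 301 = 205.88 mol/min
Reaction term: ξ·ΔH°_rxn = 205.88 × -221 = -45500 kJ/min
Sensible, feed 176→25 °C: -7133.5 kJ/min
Outlet flows (mol/min): A 95.116, O₂ 47.058, B 205.88
Sensible, products 25→147 °C: 6215.6 kJ/min
Q = ΔH = -46418 kJ/min = -773.64 kW
Heat removed = 773.64 kW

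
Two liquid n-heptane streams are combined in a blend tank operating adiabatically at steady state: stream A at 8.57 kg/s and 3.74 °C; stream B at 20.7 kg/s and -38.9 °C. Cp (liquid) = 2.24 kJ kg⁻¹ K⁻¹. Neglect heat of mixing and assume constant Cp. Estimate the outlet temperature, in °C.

No heat crosses the boundary, so H_out = H_in.
Σ ṁᵢCp,ᵢTᵢ = 8.57×2.24×3.74 + 20.7×2.24×-38.9 = -1731.9
Σ ṁᵢCp,ᵢ = 8.57×2.24 + 20.7×2.24 = 65.565
T_out = -1731.9 / 65.565 = -26.415 °C

T_out = -26.4 °C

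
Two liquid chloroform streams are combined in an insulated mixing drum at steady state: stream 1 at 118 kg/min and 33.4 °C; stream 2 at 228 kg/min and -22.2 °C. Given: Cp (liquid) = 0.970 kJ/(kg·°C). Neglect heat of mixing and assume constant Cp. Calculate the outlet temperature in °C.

Adiabatic, steady state ⇒ Σ ṁᵢCp,ᵢ(T_out − Tᵢ) = 0
T_out = Σ ṁᵢCp,ᵢTᵢ / Σ ṁᵢCp,ᵢ
      = -1086.8 / 335.62 = -3.2382 °C

T_out = -3.24 °C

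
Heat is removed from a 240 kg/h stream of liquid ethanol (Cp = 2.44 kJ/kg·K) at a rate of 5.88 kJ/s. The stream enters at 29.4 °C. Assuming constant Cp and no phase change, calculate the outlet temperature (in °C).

T_out = -6.75 °C

Q = 5.88 kJ/s = 21168 kJ/h
ΔT = Q/(ṁ·Cp) = 21168/(240×2.44) = 36.148 K
T_out = 29.4 − 36.148 = -6.7475 °C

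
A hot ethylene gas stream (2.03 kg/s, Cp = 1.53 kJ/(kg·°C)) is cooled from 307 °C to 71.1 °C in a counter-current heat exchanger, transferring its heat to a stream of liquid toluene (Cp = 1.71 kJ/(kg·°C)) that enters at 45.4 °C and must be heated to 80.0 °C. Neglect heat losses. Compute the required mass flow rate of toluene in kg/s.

ṁ_c = 12.4 kg/s

Heat released by hot stream: Q = 2.03 × 1.53 × (307 − 71.1) = 732.68 kJ/s
Energy balance on cold side (adiabatic exchanger): Q = ṁ_c·Cp_c·(T_c,out − T_c,in)
ṁ_c = 732.68 / [1.71 × (80.0 − 45.4)] = 12.383 kg/s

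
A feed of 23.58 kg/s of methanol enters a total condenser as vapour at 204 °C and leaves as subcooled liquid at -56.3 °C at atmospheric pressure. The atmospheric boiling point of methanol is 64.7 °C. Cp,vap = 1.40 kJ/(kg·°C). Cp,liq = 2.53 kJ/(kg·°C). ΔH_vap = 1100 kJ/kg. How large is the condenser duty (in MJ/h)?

Q_c = 136000 MJ/h

vapour 204→64.7 °C: -195.02 kJ/kg
condensation at 64.7 °C: -1100 kJ/kg
liquid 64.7→-56.3 °C: -306.13 kJ/kg
Δh = -195.02 + -1100 + -306.13 = -1601.2 kJ/kg
Q = ṁ·Δh = 23.58 kg/s × -1601.2 kJ/kg = -37755 kJ/s
|Q| = 37755 kW = 135920 MJ/h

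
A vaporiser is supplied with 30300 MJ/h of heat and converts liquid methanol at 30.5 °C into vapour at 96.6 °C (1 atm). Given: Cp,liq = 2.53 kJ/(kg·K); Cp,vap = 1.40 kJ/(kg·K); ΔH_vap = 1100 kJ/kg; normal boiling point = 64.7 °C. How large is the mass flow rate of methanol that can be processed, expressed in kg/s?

Δh = 2.53×(64.7−30.5) + 1100 + 1.40×(96.6−64.7) = 1231.2 kJ/kg
Q = 30300 MJ/h = 8416.7 kJ/s = 8416.7 kJ/s
ṁ = Q/Δh = 8416.7 / 1231.2 = 6.8362 kg/s

ṁ = 6.84 kg/s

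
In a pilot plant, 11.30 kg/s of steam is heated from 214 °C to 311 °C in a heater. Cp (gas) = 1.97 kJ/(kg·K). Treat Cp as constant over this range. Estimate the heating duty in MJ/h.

Q = ṁ·Cp·ΔT = 11.30 × 1.97 × (311 − 214) = 2159.3 kJ/s
Heating duty = 7773.5 MJ/h

Q = 7770 MJ/h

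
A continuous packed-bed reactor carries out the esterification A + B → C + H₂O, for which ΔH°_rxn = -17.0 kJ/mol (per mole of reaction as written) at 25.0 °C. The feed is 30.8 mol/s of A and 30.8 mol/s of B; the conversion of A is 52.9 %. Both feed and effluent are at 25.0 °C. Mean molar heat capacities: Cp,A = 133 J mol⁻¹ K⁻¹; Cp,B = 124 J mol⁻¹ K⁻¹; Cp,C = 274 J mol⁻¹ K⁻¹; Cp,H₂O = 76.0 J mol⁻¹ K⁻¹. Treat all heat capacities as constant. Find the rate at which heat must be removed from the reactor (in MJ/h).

Q_out = 997 MJ/h

Extent of reaction ξ = 0.529 × 30.8 = 16.293 mol/s
Reaction term: ξ·ΔH°_rxn = 16.293 × -17.0 = -276.98 kJ/s
Q = ΔH = -276.98 kJ/s = -276.98 kW
Heat removed = 997.14 MJ/h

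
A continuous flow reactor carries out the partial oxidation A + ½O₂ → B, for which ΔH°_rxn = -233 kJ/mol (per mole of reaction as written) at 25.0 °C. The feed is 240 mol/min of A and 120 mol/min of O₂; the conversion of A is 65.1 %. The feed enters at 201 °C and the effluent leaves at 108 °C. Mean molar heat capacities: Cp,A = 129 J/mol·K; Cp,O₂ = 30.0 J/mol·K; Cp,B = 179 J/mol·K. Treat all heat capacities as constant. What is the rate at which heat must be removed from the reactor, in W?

Extent of reaction ξ = 0.651 × 240 = 156.24 mol/min
Reaction term: ξ·ΔH°_rxn = 156.24 × -233 = -36404 kJ/min
Sensible, feed 201→25 °C: -6082.6 kJ/min
Outlet flows (mol/min): A 83.76, O₂ 41.88, B 156.24
Sensible, products 25→108 °C: 3322.4 kJ/min
Q = ΔH = -39164 kJ/min = -652.74 kW
Heat removed = 652740 W

Q_out = 653000 W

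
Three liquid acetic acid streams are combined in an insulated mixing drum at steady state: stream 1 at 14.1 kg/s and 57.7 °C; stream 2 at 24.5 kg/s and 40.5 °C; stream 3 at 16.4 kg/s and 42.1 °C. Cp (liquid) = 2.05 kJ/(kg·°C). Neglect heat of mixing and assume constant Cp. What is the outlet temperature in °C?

Adiabatic, steady state ⇒ Σ ṁᵢCp,ᵢ(T_out − Tᵢ) = 0
Σ ṁᵢCp,ᵢTᵢ = 14.1×2.05×57.7 + 24.5×2.05×40.5 + 16.4×2.05×42.1 = 5117.3
Σ ṁᵢCp,ᵢ = 14.1×2.05 + 24.5×2.05 + 16.4×2.05 = 112.75
T_out = 5117.3 / 112.75 = 45.387 °C

T_out = 45.4 °C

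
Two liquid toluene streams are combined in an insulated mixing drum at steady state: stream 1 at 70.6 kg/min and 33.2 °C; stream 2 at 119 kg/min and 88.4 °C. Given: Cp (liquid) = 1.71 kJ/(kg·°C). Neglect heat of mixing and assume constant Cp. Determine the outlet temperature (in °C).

Adiabatic, steady state ⇒ Σ ṁᵢCp,ᵢ(T_out − Tᵢ) = 0
Σ ṁᵢCp,ᵢTᵢ = 70.6×1.71×33.2 + 119×1.71×88.4 = 21997
Σ ṁᵢCp,ᵢ = 70.6×1.71 + 119×1.71 = 324.22
T_out = 21997 / 324.22 = 67.846 °C

T_out = 67.8 °C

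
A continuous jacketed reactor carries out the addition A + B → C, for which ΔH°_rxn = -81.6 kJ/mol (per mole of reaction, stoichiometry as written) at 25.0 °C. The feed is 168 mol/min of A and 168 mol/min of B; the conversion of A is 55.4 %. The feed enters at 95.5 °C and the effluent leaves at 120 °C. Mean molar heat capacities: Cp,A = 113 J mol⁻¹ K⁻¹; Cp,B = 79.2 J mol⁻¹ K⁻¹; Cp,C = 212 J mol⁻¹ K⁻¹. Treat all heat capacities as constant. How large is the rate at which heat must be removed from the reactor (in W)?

Q_out = 110000 W

Extent of reaction ξ = 0.554 × 168 = 93.072 mol/min
Reaction term: ξ·ΔH°_rxn = 93.072 × -81.6 = -7594.7 kJ/min
Sensible, feed 95.5→25 °C: -2276.4 kJ/min
Outlet flows (mol/min): A 74.928, B 74.928, C 93.072
Sensible, products 25→120 °C: 3242.6 kJ/min
Q = ΔH = -6628.5 kJ/min = -110.48 kW
Heat removed = 110480 W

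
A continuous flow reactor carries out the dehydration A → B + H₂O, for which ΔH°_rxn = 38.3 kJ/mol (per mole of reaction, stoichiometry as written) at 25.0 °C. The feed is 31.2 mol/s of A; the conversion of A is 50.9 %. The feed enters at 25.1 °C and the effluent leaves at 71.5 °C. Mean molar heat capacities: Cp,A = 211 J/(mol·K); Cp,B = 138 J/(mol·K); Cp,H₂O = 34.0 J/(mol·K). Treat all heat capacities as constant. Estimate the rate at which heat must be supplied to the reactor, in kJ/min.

Extent of reaction ξ = 0.509 × 31.2 = 15.881 mol/s
Reaction term: ξ·ΔH°_rxn = 15.881 × 38.3 = 608.23 kJ/s
Sensible, feed 25.1→25 °C: -0.65832 kJ/s
Outlet flows (mol/s): A 15.319, B 15.881, H₂O 15.881
Sensible, products 25→71.5 °C: 277.32 kJ/s
Q = ΔH = 884.9 kJ/s = 884.9 kW
Heat supplied = 53094 kJ/min

Q_in = 53100 kJ/min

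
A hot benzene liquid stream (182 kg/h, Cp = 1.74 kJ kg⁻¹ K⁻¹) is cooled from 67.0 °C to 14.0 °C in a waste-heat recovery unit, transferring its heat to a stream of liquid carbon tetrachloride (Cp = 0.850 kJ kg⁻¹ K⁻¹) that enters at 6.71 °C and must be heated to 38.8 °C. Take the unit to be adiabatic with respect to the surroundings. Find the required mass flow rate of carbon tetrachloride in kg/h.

ṁ_c = 615 kg/h

Heat released by hot stream: Q = 182 × 1.74 × (67.0 − 14.0) = 16784 kJ/h
Energy balance on cold side (adiabatic exchanger): Q = ṁ_c·Cp_c·(T_c,out − T_c,in)
ṁ_c = 16784 / [0.850 × (38.8 − 6.71)] = 615.33 kg/h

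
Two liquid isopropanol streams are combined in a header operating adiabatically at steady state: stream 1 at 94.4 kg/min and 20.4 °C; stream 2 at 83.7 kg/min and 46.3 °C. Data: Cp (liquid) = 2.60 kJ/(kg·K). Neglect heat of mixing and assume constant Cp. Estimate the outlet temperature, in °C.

T_out = 32.6 °C

No heat crosses the boundary, so H_out = H_in.
T_out = Σ ṁᵢCp,ᵢTᵢ / Σ ṁᵢCp,ᵢ
      = 15083 / 463.06 = 32.572 °C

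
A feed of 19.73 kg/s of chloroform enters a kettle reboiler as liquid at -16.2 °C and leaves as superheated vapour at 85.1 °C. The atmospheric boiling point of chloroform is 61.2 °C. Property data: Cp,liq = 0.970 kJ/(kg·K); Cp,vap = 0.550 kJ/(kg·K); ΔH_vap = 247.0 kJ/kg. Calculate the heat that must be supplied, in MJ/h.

Q = 23800 MJ/h

liquid -16.2→61.2 °C: 75.078 kJ/kg
vaporisation at 61.2 °C: 247 kJ/kg
vapour 61.2→85.1 °C: 13.145 kJ/kg
Δh = 75.078 + 247 + 13.145 = 335.22 kJ/kg
Q = ṁ·Δh = 19.73 kg/s × 335.22 kJ/kg = 6613.9 kJ/s
|Q| = 6613.9 kW = 23810 MJ/h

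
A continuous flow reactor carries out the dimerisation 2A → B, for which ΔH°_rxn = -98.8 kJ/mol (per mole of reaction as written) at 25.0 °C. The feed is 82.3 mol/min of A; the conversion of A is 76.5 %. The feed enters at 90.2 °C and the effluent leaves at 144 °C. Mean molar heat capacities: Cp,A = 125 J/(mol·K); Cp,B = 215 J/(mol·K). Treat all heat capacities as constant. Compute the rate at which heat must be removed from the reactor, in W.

Extent of reaction ξ = 0.765 × 82.3 / 2 = 31.48 mol/min
Reaction term: ξ·ΔH°_rxn = 31.48 × -98.8 = -3110.2 kJ/min
Sensible, feed 90.2→25 °C: -670.75 kJ/min
Outlet flows (mol/min): A 19.34, B 31.48
Sensible, products 25→144 °C: 1093.1 kJ/min
Q = ΔH = -2687.8 kJ/min = -44.797 kW
Heat removed = 44797 W

Q_out = 44800 W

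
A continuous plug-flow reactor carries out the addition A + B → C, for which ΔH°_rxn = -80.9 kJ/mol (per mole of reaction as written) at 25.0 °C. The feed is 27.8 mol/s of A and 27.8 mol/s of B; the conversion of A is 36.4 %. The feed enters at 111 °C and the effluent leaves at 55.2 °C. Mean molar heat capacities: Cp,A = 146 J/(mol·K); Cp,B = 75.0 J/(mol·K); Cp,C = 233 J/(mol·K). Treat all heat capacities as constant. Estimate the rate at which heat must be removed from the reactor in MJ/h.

Extent of reaction ξ = 0.364 × 27.8 = 10.119 mol/s
Reaction term: ξ·ΔH°_rxn = 10.119 × -80.9 = -818.64 kJ/s
Sensible, feed 111→25 °C: -528.37 kJ/s
Outlet flows (mol/s): A 17.681, B 17.681, C 10.119
Sensible, products 25→55.2 °C: 189.21 kJ/s
Q = ΔH = -1157.8 kJ/s = -1157.8 kW
Heat removed = 4168.1 MJ/h

Q_out = 4170 MJ/h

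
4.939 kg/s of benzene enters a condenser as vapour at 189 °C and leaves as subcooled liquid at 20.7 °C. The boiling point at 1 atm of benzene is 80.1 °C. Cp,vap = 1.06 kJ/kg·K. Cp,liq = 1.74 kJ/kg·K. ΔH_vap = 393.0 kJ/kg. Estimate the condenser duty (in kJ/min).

Q_c = 181000 kJ/min

vapour 189→80.1 °C: -115.43 kJ/kg
condensation at 80.1 °C: -393 kJ/kg
liquid 80.1→20.7 °C: -103.36 kJ/kg
Δh = -115.43 + -393 + -103.36 = -611.79 kJ/kg
Q = ṁ·Δh = 4.939 kg/s × -611.79 kJ/kg = -3021.6 kJ/s
|Q| = 3021.6 kW = 181300 kJ/min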